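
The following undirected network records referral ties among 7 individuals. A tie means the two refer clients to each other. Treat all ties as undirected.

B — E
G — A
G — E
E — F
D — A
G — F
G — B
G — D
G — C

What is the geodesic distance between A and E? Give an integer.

One shortest route is A – G – E, which uses 2 edges, and A and E are not directly tied, so nothing shorter exists. So d(A,E) = 2.

2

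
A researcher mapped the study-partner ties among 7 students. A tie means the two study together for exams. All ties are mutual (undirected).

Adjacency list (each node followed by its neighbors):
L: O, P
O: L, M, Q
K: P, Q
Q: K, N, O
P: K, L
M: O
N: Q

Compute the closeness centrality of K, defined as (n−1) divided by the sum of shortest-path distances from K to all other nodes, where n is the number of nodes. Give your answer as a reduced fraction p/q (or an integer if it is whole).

6/11

Distances from K: L:2, M:3, N:2, O:2, P:1, Q:1. Sum = 11.
n = 7, so closeness = 6/11.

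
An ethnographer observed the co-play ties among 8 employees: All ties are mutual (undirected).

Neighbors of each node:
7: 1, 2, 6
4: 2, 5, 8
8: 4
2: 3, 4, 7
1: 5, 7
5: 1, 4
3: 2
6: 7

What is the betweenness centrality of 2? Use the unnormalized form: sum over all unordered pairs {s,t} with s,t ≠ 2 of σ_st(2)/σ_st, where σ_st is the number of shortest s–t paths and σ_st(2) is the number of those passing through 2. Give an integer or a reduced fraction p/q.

10

Pairs whose geodesics pass through 2 — 3–8: 1; 3–6: 1; 3–4: 1; 3–1: 1; 3–5: 1; 3–7: 1; 8–6: 1; 8–7: 1; 6–4: 1; 4–7: 1.
All other pairs contribute 0.
Summing the contributions gives betweenness(2) = 10.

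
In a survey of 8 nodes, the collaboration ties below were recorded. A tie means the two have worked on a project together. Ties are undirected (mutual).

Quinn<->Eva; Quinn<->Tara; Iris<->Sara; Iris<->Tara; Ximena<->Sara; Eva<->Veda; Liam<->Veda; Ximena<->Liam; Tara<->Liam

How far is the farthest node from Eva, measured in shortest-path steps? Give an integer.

4

Distances from Eva: Iris:3, Liam:2, Quinn:1, Sara:4, Tara:2, Veda:1, Ximena:3.
The largest is 4 (to Sara), so the eccentricity of Eva is 4.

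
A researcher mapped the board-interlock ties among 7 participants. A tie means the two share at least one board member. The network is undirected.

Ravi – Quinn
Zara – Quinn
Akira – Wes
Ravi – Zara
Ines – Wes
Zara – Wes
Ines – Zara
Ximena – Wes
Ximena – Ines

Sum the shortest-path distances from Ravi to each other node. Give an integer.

12

Distances from Ravi: Akira:3, Ines:2, Quinn:1, Wes:2, Ximena:3, Zara:1.
Sum = 3 + 2 + 1 + 2 + 3 + 1 = 12.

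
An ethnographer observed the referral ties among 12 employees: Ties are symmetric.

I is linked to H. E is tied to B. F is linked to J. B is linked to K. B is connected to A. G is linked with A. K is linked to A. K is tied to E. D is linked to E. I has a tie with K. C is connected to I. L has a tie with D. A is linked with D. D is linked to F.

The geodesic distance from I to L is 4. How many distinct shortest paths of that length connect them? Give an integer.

The shortest distance is 4. The length-4 paths are: I–K–A–D–L; I–K–E–D–L.
That gives 2 distinct shortest paths.

2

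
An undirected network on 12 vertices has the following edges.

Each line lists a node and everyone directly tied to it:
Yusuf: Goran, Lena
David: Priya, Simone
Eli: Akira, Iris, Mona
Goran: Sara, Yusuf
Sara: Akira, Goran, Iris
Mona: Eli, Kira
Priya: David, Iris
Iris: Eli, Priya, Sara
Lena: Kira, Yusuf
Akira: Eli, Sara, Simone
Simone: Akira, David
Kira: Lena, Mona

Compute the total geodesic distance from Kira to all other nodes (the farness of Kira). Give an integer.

32

Distances from Kira: Akira:3, David:5, Eli:2, Goran:3, Iris:3, Lena:1, Mona:1, Priya:4, Sara:4, Simone:4, Yusuf:2.
Sum = 3 + 5 + 2 + 3 + 3 + 1 + 1 + 4 + 4 + 4 + 2 = 32.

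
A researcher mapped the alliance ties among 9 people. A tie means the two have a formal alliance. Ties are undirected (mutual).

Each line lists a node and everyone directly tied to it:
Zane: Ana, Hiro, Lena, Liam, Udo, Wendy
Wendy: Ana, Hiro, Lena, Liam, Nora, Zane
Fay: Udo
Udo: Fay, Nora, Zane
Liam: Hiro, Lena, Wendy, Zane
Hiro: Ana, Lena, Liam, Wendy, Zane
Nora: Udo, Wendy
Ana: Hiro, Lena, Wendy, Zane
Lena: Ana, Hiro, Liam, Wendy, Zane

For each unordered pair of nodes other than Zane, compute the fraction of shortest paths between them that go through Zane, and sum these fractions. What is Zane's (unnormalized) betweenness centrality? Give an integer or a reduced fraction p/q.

Pairs whose geodesics pass through Zane — Fay–Ana: 1; Fay–Lena: 1; Fay–Hiro: 1; Fay–Liam: 1; Fay–Wendy: 1/2; Udo–Ana: 1; Udo–Lena: 1; Udo–Hiro: 1; Udo–Liam: 1; Udo–Wendy: 1/2; Ana–Liam: 1/4.
All other pairs contribute 0.
Summing the contributions gives betweenness(Zane) = 37/4.

37/4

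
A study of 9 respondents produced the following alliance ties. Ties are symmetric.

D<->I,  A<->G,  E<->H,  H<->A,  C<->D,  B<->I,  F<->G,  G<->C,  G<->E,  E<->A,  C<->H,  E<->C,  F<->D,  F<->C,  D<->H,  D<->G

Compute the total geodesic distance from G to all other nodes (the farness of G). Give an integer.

12

Distances from G: A:1, B:3, C:1, D:1, E:1, F:1, H:2, I:2.
Sum = 1 + 3 + 1 + 1 + 1 + 1 + 2 + 2 = 12.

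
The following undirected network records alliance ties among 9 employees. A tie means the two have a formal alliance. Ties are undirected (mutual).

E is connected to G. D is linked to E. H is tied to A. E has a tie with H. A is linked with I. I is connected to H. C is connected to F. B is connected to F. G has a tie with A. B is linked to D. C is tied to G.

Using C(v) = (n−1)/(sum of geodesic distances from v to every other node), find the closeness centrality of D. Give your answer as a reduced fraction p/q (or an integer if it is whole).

Distances from D: A:3, B:1, C:3, E:1, F:2, G:2, H:2, I:3. Sum = 17.
n = 9, so closeness = 8/17.

8/17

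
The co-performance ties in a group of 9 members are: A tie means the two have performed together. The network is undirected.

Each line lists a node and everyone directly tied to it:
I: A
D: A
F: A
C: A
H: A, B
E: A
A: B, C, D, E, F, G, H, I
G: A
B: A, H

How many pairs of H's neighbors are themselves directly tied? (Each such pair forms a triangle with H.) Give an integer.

1

H's neighbors: A and B.
Neighbor pairs that are themselves tied: H–A–B. Each forms one triangle with H, for 1 in total.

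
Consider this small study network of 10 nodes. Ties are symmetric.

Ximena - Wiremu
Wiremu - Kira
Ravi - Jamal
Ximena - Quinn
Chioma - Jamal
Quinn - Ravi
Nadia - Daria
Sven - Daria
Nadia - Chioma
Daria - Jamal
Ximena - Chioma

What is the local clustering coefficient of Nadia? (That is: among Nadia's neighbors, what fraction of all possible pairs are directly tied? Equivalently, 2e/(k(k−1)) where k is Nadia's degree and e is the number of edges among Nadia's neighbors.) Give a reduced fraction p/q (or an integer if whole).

Nadia's neighbors: Chioma and Daria (k = 2).
Possible neighbor pairs: C(2,2) = 1. Edges among them: none → e = 0.
Clustering(Nadia) = 0/1.

0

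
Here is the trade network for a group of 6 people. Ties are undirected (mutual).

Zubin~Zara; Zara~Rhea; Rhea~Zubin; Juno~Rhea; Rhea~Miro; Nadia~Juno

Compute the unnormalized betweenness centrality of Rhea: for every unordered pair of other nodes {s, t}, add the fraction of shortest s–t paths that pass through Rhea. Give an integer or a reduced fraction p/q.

8

Pairs whose geodesics pass through Rhea — Nadia–Zubin: 1; Nadia–Miro: 1; Nadia–Zara: 1; Juno–Zubin: 1; Juno–Miro: 1; Juno–Zara: 1; Zubin–Miro: 1; Miro–Zara: 1.
All other pairs contribute 0.
Summing the contributions gives betweenness(Rhea) = 8.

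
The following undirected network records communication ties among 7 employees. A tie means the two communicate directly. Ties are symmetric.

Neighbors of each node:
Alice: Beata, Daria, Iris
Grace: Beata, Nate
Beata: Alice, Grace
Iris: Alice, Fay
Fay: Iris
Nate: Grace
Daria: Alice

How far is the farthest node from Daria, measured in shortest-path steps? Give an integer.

4

Distances from Daria: Alice:1, Beata:2, Fay:3, Grace:3, Iris:2, Nate:4.
The largest is 4 (to Nate), so the eccentricity of Daria is 4.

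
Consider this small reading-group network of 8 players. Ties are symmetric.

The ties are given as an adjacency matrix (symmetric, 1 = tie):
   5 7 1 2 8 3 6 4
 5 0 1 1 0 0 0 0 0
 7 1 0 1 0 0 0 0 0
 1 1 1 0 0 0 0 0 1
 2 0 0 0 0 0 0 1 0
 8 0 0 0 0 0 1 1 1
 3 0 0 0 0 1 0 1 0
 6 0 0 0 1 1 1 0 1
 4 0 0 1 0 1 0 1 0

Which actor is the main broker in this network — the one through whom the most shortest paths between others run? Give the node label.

4

Unnormalized betweenness of each node: 1:10, 2:0, 3:0, 4:12, 5:0, 6:8, 7:0, 8:2.
4 has the largest value, 12, making it the main broker — the node through which the most shortest paths run.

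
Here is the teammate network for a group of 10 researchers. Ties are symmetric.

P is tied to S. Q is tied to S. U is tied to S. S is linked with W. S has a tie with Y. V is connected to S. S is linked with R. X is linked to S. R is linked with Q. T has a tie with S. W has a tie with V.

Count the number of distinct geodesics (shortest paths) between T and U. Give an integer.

The shortest distance is 2, and the only length-2 path is T–S–U. So there is exactly 1 shortest path.

1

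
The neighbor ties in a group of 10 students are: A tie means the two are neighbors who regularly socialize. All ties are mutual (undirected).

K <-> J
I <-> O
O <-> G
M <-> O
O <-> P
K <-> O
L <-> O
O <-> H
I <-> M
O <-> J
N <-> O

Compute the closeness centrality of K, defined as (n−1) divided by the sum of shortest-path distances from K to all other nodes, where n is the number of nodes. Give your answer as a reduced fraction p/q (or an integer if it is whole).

Distances from K: G:2, H:2, I:2, J:1, L:2, M:2, N:2, O:1, P:2. Sum = 16.
n = 10, so closeness = 9/16.

9/16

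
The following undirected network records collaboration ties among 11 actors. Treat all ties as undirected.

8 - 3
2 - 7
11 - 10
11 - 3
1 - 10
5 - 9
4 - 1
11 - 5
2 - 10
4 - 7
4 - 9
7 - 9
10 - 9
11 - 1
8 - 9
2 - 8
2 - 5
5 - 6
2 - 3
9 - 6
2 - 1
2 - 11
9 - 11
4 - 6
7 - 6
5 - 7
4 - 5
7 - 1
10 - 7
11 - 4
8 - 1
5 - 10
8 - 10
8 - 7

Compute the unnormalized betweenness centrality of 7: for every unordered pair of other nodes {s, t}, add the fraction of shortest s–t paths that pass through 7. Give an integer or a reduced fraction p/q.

Pairs whose geodesics pass through 7 — 4–10: 1/5; 4–8: 1/3; 4–2: 1/4; 5–8: 1/4; 5–1: 1/5; 10–6: 1/3; 8–6: 1/2; 6–1: 1/2; 6–2: 1/2; 6–3: 2/7; 1–9: 1/5; 9–2: 1/5.
All other pairs contribute 0.
Summing the contributions gives betweenness(7) = 394/105.

394/105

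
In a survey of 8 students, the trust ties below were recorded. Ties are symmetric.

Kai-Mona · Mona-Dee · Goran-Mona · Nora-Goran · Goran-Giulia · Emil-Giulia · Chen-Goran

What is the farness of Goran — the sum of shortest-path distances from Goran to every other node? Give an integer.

10

Distances from Goran: Chen:1, Dee:2, Emil:2, Giulia:1, Kai:2, Mona:1, Nora:1.
Sum = 1 + 2 + 2 + 1 + 2 + 1 + 1 = 10.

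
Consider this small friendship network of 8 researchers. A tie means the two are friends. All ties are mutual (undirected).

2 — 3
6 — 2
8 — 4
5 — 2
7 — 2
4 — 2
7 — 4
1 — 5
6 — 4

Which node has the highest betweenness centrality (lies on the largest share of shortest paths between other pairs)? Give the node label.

Unnormalized betweenness of each node: 1:0, 2:29/2, 3:0, 4:13/2, 5:6, 6:0, 7:0, 8:0.
2 has the largest value, 29/2, making it the main broker — the node through which the most shortest paths run.

2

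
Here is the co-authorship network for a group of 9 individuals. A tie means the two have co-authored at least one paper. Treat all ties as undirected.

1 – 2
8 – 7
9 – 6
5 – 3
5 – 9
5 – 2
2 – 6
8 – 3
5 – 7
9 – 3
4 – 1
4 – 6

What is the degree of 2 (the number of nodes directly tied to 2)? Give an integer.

3

2 is directly tied to 1, 5, and 6. That is 3 neighbors, so the degree of 2 is 3.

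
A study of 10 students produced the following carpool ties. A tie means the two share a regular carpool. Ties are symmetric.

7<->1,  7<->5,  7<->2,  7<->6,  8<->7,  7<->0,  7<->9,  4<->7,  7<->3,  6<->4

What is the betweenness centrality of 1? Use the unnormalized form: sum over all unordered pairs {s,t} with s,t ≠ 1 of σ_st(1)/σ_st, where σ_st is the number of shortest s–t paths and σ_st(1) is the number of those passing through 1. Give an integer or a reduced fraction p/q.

No shortest path between any pair of other nodes passes through 1.
Summing the contributions gives betweenness(1) = 0.

0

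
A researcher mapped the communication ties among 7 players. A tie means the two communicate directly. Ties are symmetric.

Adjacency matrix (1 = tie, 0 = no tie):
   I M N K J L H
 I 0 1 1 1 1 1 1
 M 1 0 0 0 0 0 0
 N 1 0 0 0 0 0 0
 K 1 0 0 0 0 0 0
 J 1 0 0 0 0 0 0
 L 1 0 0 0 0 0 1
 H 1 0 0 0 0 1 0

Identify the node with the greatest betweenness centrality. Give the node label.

Unnormalized betweenness of each node: H:0, I:14, J:0, K:0, L:0, M:0, N:0.
I has the largest value, 14, making it the main broker — the node through which the most shortest paths run.

I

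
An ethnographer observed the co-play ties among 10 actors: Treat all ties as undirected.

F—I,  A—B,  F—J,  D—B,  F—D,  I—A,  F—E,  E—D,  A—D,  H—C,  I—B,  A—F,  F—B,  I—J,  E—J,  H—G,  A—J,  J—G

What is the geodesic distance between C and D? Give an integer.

5

One shortest route is C – H – G – J – A – D, which uses 5 edges, and at distance 4 from C we only reach {A, E, F, I}, which does not include D. So d(C,D) = 5.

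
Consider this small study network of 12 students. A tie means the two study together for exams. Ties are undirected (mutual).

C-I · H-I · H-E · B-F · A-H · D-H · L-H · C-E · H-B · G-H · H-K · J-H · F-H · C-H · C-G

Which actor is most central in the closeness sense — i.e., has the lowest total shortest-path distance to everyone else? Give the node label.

H

Farness (sum of distances to all others) for each node — A:21, B:20, C:18, D:21, E:20, F:20, G:20, H:11, I:20, J:21, K:21, L:21.
The smallest farness is 11, for H, so H has the highest closeness.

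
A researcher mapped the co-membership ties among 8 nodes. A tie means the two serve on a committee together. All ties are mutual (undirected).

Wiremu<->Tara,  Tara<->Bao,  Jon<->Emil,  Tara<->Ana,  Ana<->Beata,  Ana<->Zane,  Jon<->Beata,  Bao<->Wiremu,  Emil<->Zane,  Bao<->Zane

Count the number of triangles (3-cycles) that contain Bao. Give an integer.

Bao's neighbors: Tara, Wiremu, and Zane.
Neighbor pairs that are themselves tied: Bao–Tara–Wiremu. Each forms one triangle with Bao, for 1 in total.

1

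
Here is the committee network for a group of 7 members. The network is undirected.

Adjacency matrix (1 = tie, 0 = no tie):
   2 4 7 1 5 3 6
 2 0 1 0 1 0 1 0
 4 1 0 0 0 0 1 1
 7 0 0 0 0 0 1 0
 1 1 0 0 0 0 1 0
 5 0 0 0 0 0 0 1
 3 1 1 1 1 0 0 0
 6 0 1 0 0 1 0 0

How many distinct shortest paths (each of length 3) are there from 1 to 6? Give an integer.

2

The shortest distance is 3. The length-3 paths are: 1–2–4–6; 1–3–4–6.
That gives 2 distinct shortest paths.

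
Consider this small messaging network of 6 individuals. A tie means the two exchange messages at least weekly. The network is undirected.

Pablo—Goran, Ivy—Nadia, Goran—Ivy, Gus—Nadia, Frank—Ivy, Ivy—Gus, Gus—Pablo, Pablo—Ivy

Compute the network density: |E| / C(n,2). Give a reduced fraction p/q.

There are 8 edges and 6 nodes, so the maximum possible is C(6,2) = 15.
Density = 8/15.

8/15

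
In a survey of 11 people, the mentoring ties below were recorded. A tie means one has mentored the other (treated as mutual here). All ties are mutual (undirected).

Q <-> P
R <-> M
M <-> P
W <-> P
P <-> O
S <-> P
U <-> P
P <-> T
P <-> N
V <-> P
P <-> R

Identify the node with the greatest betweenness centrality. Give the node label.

P

Unnormalized betweenness of each node: M:0, N:0, O:0, P:44, Q:0, R:0, S:0, T:0, U:0, V:0, W:0.
P has the largest value, 44, making it the main broker — the node through which the most shortest paths run.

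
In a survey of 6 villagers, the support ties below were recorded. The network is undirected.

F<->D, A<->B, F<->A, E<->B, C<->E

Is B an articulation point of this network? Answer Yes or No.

Yes

Removing B leaves {A, D, and F} with no path to {C and E}, so the network splits into 2 components. B is a cut vertex.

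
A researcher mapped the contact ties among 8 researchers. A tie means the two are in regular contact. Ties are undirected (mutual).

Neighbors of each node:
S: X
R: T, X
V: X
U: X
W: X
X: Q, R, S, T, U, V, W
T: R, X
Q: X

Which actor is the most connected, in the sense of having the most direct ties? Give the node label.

Degrees — Q:1, R:2, S:1, T:2, U:1, V:1, W:1, X:7.
The maximum is 7, attained only by X.

X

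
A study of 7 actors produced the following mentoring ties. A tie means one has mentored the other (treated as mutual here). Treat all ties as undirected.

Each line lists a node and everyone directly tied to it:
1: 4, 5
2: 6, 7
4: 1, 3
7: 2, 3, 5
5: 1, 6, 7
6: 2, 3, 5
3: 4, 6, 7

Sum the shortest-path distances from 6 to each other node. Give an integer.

9

Distances from 6: 1:2, 2:1, 3:1, 4:2, 5:1, 7:2.
Sum = 2 + 1 + 1 + 2 + 1 + 2 = 9.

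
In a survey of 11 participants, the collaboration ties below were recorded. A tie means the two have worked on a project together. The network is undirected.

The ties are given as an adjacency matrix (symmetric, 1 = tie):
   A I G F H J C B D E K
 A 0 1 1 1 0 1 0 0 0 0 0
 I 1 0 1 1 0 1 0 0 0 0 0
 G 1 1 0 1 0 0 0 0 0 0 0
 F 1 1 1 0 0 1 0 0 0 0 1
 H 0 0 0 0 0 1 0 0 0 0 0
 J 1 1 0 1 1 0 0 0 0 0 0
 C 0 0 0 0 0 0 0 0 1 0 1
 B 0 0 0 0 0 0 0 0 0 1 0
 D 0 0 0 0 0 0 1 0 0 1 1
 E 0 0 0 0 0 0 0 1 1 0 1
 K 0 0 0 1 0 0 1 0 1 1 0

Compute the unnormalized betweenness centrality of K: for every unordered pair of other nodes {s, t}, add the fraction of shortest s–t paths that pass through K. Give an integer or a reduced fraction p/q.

Pairs whose geodesics pass through K — A–C: 1; A–B: 1; A–D: 1; A–E: 1; I–C: 1; I–B: 1; I–D: 1; I–E: 1; G–C: 1; G–B: 1; G–D: 1; G–E: 1; F–C: 1; F–B: 1 … (+12 more pairs).
All other pairs contribute 0.
Summing the contributions gives betweenness(K) = 25.

25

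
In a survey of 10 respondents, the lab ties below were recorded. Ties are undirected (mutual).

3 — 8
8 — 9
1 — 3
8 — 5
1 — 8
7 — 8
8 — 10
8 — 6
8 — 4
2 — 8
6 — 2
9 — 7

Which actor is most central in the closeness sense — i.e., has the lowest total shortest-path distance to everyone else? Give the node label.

8

Farness (sum of distances to all others) for each node — 1:16, 2:16, 3:16, 4:17, 5:17, 6:16, 7:16, 8:9, 9:16, 10:17.
The smallest farness is 9, for 8, so 8 has the highest closeness.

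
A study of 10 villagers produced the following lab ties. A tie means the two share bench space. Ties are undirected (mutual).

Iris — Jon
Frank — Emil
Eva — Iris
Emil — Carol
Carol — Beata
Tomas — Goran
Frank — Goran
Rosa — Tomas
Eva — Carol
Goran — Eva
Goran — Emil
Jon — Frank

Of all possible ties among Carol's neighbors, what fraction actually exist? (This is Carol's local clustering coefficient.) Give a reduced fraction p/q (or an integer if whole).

0

Carol's neighbors: Beata, Emil, and Eva (k = 3).
Possible neighbor pairs: C(3,2) = 3. Edges among them: none → e = 0.
Clustering(Carol) = 0/3 = 0.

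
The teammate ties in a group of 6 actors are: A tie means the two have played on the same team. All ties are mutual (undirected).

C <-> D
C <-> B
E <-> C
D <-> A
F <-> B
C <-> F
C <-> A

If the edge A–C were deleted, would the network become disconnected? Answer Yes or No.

Even without that edge, A still reaches C via A – D – C, so the network stays connected. Not a bridge.

No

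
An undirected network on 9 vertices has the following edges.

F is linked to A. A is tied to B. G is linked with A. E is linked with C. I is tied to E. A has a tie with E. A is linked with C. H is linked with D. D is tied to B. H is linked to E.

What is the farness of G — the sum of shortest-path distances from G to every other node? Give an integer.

Distances from G: A:1, B:2, C:2, D:3, E:2, F:2, H:3, I:3.
Sum = 1 + 2 + 2 + 3 + 2 + 2 + 3 + 3 = 18.

18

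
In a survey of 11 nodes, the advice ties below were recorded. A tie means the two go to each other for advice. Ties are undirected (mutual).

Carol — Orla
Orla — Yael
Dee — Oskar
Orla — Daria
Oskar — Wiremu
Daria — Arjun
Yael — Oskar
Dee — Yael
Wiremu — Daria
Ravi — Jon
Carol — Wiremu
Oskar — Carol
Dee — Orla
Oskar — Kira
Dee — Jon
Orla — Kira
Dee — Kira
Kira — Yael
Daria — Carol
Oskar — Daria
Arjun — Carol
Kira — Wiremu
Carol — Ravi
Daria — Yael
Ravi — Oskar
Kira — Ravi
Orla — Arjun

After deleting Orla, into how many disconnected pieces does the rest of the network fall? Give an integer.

1

Orla's neighbors (Arjun, Carol, Daria, Dee, Kira, and Yael) remain reachable from one another through other ties, so the rest of the network stays in one piece.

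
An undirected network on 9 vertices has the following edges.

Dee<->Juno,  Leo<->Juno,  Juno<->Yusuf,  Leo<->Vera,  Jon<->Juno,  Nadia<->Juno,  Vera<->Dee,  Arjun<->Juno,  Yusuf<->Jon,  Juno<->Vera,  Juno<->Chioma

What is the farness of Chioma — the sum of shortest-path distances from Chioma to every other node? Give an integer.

15

Distances from Chioma: Arjun:2, Dee:2, Jon:2, Juno:1, Leo:2, Nadia:2, Vera:2, Yusuf:2.
Sum = 2 + 2 + 2 + 1 + 2 + 2 + 2 + 2 = 15.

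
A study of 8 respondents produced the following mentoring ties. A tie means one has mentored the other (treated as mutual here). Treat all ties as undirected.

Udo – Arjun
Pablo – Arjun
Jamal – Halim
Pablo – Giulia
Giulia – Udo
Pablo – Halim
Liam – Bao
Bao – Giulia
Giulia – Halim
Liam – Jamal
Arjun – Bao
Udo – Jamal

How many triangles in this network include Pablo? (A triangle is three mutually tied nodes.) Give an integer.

Pablo's neighbors: Arjun, Giulia, and Halim.
Neighbor pairs that are themselves tied: Pablo–Giulia–Halim. Each forms one triangle with Pablo, for 1 in total.

1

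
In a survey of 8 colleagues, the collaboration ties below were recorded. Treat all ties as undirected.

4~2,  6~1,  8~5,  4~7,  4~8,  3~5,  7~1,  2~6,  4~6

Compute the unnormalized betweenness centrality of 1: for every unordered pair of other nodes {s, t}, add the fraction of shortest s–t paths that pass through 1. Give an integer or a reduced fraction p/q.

Pairs whose geodesics pass through 1 — 6–7: 1/2.
All other pairs contribute 0.
Summing the contributions gives betweenness(1) = 1/2.

1/2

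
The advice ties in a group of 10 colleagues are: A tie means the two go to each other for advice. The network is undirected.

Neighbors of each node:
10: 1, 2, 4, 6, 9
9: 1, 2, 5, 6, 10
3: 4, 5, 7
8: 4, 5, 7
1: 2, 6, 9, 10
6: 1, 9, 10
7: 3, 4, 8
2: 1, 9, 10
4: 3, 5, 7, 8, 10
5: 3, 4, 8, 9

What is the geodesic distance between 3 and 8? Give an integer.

2

One shortest route is 3 – 7 – 8, which uses 2 edges, and 3 and 8 are not directly tied, so nothing shorter exists. So d(3,8) = 2.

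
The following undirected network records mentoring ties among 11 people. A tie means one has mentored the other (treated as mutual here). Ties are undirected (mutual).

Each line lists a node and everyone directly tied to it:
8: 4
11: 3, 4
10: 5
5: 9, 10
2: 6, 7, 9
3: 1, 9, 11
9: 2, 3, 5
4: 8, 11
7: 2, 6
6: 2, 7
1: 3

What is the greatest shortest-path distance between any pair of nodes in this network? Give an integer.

Eccentricity of each node (its greatest distance to any other): 1:4, 2:5, 3:3, 4:5, 5:5, 6:6, 7:6, 8:6, 9:4, 10:6, 11:4.
The maximum eccentricity is 6, realized for instance by the pair 7–8 via 7 – 2 – 9 – 3 – 11 – 4 – 8. So the diameter is 6.

6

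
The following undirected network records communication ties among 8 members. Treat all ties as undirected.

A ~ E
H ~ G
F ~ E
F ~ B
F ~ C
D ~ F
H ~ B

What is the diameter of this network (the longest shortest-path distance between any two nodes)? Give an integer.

5

Eccentricity of each node (its greatest distance to any other): A:5, B:3, C:4, D:4, E:4, F:3, G:5, H:4.
The maximum eccentricity is 5, realized for instance by the pair A–G via A – E – F – B – H – G. So the diameter is 5.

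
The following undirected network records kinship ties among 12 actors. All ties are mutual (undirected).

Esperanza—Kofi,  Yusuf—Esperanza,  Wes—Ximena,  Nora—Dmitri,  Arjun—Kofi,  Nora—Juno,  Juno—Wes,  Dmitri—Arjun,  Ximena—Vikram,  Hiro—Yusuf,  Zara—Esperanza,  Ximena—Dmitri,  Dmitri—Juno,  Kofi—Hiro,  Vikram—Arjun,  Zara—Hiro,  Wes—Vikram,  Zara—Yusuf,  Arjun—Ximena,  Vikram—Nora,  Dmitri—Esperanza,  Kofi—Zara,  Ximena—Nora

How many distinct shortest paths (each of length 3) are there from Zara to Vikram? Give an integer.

1

The shortest distance is 3, and the only length-3 path is Zara–Kofi–Arjun–Vikram. So there is exactly 1 shortest path.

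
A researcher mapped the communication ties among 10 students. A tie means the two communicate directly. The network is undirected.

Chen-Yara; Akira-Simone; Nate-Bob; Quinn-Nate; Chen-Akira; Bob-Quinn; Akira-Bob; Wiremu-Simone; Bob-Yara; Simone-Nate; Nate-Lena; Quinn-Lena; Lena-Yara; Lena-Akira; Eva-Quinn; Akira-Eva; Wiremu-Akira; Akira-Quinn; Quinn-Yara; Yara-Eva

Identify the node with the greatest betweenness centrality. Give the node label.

Akira

Unnormalized betweenness of each node: Akira:2287/168, Bob:319/210, Chen:21/40, Eva:21/40, Lena:319/210, Nate:17/8, Quinn:481/140, Simone:39/28, Wiremu:0, Yara:281/84.
Akira has the largest value, 2287/168, making it the main broker — the node through which the most shortest paths run.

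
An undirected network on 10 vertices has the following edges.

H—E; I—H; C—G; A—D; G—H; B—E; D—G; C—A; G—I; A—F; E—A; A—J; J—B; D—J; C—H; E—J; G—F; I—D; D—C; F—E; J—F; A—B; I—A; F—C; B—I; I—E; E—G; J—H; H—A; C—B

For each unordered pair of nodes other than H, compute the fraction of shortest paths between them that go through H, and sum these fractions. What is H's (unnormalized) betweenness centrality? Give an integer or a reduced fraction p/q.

73/60

Pairs whose geodesics pass through H — G–A: 1/6; G–J: 1/4; J–I: 1/5; J–C: 1/5; I–C: 1/5; E–C: 1/5.
All other pairs contribute 0.
Summing the contributions gives betweenness(H) = 73/60.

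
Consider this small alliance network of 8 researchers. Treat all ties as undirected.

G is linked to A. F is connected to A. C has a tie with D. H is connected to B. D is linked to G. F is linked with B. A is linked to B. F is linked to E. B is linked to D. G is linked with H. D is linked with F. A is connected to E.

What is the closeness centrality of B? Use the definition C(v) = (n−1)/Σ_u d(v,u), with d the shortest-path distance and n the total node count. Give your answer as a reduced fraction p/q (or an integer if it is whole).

Distances from B: A:1, C:2, D:1, E:2, F:1, G:2, H:1. Sum = 10.
n = 8, so closeness = 7/10.

7/10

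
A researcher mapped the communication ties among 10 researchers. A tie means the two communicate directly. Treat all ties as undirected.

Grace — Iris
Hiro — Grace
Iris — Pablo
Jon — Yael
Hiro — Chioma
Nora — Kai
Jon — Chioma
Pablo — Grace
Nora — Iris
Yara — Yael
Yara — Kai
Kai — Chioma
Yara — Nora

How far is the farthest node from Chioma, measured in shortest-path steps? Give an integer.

Distances from Chioma: Grace:2, Hiro:1, Iris:3, Jon:1, Kai:1, Nora:2, Pablo:3, Yael:2, Yara:2.
The largest is 3 (to Iris and Pablo), so the eccentricity of Chioma is 3.

3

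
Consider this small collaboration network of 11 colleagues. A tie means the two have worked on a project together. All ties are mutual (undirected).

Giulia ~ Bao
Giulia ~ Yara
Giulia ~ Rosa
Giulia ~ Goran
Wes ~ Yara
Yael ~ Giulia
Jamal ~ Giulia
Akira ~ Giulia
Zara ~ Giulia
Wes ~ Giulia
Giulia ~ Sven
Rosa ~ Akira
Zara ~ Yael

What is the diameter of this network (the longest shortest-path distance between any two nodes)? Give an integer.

Eccentricity of each node (its greatest distance to any other): Akira:2, Bao:2, Giulia:1, Goran:2, Jamal:2, Rosa:2, Sven:2, Wes:2, Yael:2, Yara:2, Zara:2.
The maximum eccentricity is 2, realized for instance by the pair Goran–Rosa via Goran – Giulia – Rosa. So the diameter is 2.

2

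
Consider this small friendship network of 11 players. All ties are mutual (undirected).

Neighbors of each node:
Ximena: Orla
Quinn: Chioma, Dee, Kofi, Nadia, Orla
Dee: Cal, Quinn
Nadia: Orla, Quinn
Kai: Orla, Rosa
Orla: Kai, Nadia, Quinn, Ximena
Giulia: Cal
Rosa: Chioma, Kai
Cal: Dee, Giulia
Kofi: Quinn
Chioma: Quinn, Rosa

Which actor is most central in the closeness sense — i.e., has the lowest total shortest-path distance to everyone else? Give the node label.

Farness (sum of distances to all others) for each node — Cal:28, Chioma:22, Dee:21, Giulia:37, Kai:25, Kofi:25, Nadia:22, Orla:19, Quinn:16, Rosa:27, Ximena:28.
The smallest farness is 16, for Quinn, so Quinn has the highest closeness.

Quinn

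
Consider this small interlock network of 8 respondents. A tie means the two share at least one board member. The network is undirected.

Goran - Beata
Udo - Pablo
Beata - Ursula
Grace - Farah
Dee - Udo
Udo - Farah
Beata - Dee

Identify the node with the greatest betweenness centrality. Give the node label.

Udo

Unnormalized betweenness of each node: Beata:11, Dee:12, Farah:6, Goran:0, Grace:0, Pablo:0, Udo:14, Ursula:0.
Udo has the largest value, 14, making it the main broker — the node through which the most shortest paths run.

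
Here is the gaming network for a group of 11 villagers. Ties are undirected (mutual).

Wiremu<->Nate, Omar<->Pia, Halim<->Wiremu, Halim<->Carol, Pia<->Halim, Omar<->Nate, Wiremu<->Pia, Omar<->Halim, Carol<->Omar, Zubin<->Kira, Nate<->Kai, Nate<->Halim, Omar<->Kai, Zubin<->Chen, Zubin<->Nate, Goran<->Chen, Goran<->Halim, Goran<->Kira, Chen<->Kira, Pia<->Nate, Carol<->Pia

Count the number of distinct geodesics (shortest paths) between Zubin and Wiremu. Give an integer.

The shortest distance is 2, and the only length-2 path is Zubin–Nate–Wiremu. So there is exactly 1 shortest path.

1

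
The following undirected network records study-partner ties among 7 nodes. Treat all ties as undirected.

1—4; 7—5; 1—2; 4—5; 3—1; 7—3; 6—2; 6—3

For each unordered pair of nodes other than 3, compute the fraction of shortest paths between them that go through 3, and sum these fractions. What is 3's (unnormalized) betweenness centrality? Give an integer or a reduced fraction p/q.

5

Pairs whose geodesics pass through 3 — 2–7: 2/2; 6–7: 1; 6–5: 1; 6–4: 1/2; 6–1: 1/2; 7–1: 1.
All other pairs contribute 0.
Summing the contributions gives betweenness(3) = 5.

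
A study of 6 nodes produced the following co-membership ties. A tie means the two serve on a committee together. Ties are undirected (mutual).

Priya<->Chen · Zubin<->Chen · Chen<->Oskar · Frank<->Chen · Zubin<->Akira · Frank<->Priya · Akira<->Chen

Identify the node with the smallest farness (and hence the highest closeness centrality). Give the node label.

Farness (sum of distances to all others) for each node — Akira:8, Chen:5, Frank:8, Oskar:9, Priya:8, Zubin:8.
The smallest farness is 5, for Chen, so Chen has the highest closeness.

Chen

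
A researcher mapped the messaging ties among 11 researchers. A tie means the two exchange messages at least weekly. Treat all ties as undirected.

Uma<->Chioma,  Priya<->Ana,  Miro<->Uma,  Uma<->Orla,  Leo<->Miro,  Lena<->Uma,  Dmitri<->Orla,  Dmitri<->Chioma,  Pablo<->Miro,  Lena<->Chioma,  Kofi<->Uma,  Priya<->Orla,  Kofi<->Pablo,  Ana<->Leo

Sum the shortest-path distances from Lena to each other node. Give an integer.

Distances from Lena: Ana:4, Chioma:1, Dmitri:2, Kofi:2, Leo:3, Miro:2, Orla:2, Pablo:3, Priya:3, Uma:1.
Sum = 4 + 1 + 2 + 2 + 3 + 2 + 2 + 3 + 3 + 1 = 23.

23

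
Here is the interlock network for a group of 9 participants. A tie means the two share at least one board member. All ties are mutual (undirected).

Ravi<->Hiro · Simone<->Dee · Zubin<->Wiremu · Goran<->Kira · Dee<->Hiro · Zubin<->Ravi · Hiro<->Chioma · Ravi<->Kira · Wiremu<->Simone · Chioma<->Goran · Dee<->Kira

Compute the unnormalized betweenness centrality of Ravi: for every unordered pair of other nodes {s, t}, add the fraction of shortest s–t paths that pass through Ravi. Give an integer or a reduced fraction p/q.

43/6

Pairs whose geodesics pass through Ravi — Dee–Zubin: 2/3; Hiro–Kira: 1/2; Hiro–Zubin: 1; Hiro–Wiremu: 1/2; Chioma–Zubin: 1; Chioma–Wiremu: 1/2; Goran–Zubin: 1; Goran–Wiremu: 1/2; Kira–Zubin: 1; Kira–Wiremu: 1/2.
All other pairs contribute 0.
Summing the contributions gives betweenness(Ravi) = 43/6.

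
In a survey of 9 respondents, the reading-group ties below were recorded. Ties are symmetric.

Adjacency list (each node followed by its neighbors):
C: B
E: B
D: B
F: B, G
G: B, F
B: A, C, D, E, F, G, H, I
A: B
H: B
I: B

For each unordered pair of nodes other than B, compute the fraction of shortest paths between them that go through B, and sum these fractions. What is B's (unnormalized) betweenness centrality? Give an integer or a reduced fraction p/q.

Pairs whose geodesics pass through B — I–D: 1; I–C: 1; I–E: 1; I–H: 1; I–G: 1; I–F: 1; I–A: 1; D–C: 1; D–E: 1; D–H: 1; D–G: 1; D–F: 1; D–A: 1; C–E: 1 … (+13 more pairs).
All other pairs contribute 0.
Summing the contributions gives betweenness(B) = 27.

27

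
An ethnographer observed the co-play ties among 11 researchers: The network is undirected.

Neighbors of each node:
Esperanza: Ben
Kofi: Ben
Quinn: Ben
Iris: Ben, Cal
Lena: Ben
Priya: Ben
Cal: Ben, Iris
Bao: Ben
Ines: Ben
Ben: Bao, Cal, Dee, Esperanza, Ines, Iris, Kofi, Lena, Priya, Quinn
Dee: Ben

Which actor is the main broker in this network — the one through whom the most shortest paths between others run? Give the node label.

Unnormalized betweenness of each node: Bao:0, Ben:44, Cal:0, Dee:0, Esperanza:0, Ines:0, Iris:0, Kofi:0, Lena:0, Priya:0, Quinn:0.
Ben has the largest value, 44, making it the main broker — the node through which the most shortest paths run.

Ben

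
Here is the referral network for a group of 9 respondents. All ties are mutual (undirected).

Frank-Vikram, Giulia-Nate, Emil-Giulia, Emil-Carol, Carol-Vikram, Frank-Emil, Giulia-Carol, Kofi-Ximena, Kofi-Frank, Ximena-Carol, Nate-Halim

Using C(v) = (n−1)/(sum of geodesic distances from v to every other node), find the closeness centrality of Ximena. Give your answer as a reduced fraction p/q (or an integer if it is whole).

Distances from Ximena: Carol:1, Emil:2, Frank:2, Giulia:2, Halim:4, Kofi:1, Nate:3, Vikram:2. Sum = 17.
n = 9, so closeness = 8/17.

8/17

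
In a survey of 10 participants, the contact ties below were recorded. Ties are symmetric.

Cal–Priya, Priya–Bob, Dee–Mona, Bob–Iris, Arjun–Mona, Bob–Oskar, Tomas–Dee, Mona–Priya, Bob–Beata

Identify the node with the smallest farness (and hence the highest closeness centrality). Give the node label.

Farness (sum of distances to all others) for each node — Arjun:26, Beata:26, Bob:18, Cal:24, Dee:24, Iris:26, Mona:18, Oskar:26, Priya:16, Tomas:32.
The smallest farness is 16, for Priya, so Priya has the highest closeness.

Priya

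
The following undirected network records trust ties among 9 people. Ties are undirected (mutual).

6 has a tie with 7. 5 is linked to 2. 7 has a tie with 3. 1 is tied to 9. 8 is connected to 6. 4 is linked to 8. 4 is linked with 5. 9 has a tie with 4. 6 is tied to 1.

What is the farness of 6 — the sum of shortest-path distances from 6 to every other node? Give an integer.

16

Distances from 6: 1:1, 2:4, 3:2, 4:2, 5:3, 7:1, 8:1, 9:2.
Sum = 1 + 4 + 2 + 2 + 3 + 1 + 1 + 2 = 16.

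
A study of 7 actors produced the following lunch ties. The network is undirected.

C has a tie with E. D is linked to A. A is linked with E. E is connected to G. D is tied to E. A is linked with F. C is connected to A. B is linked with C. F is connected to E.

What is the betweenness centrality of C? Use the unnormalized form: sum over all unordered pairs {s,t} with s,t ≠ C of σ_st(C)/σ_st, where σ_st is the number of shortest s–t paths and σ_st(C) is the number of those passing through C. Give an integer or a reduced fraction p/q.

5

Pairs whose geodesics pass through C — D–B: 2/2; F–B: 2/2; E–B: 1; G–B: 1; A–B: 1.
All other pairs contribute 0.
Summing the contributions gives betweenness(C) = 5.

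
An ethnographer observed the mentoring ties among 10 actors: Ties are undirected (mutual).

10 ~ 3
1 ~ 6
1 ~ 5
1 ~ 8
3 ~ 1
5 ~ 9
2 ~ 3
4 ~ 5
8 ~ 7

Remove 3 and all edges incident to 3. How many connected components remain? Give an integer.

3

Without 3, the remaining ties split the others into: {1, 4, 5, 6, 7, 8, 9}; {2}; {10}.
That's 3 separate components.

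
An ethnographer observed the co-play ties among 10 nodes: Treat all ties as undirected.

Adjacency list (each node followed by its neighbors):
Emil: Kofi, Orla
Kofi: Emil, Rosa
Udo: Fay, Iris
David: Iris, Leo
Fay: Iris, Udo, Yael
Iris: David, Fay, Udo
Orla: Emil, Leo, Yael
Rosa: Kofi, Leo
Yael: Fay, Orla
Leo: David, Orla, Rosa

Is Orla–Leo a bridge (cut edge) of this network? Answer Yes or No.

No

Even without that edge, Orla still reaches Leo via Orla – Emil – Kofi – Rosa – Leo, so the network stays connected. Not a bridge.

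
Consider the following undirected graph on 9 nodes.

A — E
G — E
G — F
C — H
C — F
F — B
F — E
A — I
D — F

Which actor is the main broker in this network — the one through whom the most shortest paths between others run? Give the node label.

Unnormalized betweenness of each node: A:7, B:0, C:7, D:0, E:12, F:21, G:0, H:0, I:0.
F has the largest value, 21, making it the main broker — the node through which the most shortest paths run.

F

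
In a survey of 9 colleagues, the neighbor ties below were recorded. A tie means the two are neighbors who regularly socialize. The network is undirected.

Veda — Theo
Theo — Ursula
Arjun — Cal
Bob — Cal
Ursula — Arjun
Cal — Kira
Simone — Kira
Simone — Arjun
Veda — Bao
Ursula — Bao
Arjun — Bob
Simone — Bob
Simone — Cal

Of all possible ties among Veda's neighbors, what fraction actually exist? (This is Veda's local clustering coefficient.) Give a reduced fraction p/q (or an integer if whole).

Veda's neighbors: Bao and Theo (k = 2).
Possible neighbor pairs: C(2,2) = 1. Edges among them: none → e = 0.
Clustering(Veda) = 0/1.

0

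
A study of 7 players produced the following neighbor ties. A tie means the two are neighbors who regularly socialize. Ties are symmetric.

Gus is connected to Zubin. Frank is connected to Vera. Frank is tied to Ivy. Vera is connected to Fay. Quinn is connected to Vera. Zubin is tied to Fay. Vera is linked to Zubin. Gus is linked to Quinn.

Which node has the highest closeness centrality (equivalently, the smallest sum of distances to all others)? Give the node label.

Farness (sum of distances to all others) for each node — Fay:11, Frank:11, Gus:13, Ivy:16, Quinn:11, Vera:8, Zubin:10.
The smallest farness is 8, for Vera, so Vera has the highest closeness.

Vera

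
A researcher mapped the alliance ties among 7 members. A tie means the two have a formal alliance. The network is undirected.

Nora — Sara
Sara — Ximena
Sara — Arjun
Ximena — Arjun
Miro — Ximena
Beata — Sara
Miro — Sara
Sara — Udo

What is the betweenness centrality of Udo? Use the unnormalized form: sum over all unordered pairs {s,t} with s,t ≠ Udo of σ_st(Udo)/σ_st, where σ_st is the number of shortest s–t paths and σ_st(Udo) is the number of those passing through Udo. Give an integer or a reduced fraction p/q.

No shortest path between any pair of other nodes passes through Udo.
Summing the contributions gives betweenness(Udo) = 0.

0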